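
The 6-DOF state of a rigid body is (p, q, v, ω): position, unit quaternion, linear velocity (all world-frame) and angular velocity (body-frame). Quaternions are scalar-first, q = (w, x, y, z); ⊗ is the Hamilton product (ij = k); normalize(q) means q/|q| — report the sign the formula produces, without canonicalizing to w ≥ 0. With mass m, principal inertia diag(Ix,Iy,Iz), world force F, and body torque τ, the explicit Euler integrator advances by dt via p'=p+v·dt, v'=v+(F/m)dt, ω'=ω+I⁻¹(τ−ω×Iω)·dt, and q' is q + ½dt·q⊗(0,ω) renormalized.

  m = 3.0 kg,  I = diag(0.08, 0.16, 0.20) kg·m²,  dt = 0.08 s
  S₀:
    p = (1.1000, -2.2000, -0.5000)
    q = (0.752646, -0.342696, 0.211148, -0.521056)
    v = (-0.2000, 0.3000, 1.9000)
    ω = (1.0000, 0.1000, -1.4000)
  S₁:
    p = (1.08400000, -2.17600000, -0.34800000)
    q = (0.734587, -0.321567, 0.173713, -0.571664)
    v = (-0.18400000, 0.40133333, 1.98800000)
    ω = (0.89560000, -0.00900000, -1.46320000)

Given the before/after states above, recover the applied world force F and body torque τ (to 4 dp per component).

F = (0.6000, 3.8000, 3.3000)
τ = (-0.1100, -0.0500, -0.1500)

rate change Δω = (-0.10440000, -0.10900000, -0.06320000)
ω₀×(Iω₀) = (-0.0056, 0.1680, 0.0080)
applied torque τ = (-0.1100, -0.0500, -0.1500)
velocity change Δv = (0.01600000, 0.10133333, 0.08800000)
F = m·Δv/dt = (0.6000, 3.8000, 3.3000)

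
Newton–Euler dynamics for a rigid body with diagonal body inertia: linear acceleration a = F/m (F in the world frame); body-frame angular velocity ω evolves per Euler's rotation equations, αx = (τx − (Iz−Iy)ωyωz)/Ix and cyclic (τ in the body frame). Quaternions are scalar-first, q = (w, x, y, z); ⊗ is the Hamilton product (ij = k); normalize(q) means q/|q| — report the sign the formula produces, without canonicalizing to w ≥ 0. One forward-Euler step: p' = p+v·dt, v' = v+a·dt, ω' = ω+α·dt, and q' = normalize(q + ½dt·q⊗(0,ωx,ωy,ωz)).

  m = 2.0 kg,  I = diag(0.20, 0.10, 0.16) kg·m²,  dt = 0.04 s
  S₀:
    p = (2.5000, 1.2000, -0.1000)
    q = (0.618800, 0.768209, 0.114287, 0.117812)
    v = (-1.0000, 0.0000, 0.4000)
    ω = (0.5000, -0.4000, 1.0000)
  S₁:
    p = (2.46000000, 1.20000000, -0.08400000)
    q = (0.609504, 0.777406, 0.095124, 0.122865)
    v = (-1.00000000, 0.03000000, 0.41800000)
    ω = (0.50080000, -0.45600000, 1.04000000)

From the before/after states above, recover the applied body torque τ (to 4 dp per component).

τ = (-0.0200, -0.1200, 0.1800)

ω₁ − ω₀ = (0.00080000, -0.05600000, 0.04000000)
precession coupling = (-0.0240, 0.0200, 0.0200)
I·α + gyro = (-0.0200, -0.1200, 0.1800)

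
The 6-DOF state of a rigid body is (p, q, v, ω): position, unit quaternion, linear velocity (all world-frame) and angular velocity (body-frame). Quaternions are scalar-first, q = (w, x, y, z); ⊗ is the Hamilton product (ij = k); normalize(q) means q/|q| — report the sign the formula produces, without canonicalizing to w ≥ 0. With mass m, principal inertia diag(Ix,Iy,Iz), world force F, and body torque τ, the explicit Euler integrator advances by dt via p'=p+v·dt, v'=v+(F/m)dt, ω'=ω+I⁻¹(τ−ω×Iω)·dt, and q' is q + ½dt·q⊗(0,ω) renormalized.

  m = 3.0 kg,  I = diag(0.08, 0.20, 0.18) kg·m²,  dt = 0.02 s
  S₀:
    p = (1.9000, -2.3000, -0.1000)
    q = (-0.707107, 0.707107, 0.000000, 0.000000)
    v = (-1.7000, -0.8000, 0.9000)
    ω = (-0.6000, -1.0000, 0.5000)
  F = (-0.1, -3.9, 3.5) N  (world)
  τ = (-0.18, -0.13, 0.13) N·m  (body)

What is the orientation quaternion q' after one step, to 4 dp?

q' = (-0.7028, 0.7113, 0.0035, -0.0106)

q⊗(0,ω) = (0.4242642, 0.4242642, 0.3535535, -1.0606605)
q' = normalize(q + ½dt·q⊗(0,ω)) = (-0.7028, 0.7113, 0.0035, -0.0106)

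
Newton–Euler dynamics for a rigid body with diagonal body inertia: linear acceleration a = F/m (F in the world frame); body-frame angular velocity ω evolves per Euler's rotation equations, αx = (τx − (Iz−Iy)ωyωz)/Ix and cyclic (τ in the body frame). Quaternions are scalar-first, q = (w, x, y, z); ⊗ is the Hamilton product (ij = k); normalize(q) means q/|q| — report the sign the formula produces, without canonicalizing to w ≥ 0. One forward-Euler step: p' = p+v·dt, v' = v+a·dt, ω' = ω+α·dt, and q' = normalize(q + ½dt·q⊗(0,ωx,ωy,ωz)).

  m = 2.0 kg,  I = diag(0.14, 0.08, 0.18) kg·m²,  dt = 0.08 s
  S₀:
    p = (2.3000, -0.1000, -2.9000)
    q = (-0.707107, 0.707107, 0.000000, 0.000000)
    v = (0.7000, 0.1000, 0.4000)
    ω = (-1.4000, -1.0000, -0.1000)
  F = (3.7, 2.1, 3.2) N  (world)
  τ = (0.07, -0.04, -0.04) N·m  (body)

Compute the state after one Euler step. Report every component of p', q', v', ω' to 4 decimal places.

p' = (2.3560, -0.0920, -2.8680)
q' = (-0.6659, 0.7449, 0.0310, -0.0254)
v' = (0.8480, 0.1840, 0.5280)
ω' = (-1.3657, -1.0344, -0.0804)

precession coupling ω×(Iω) = (0.0100, -0.0056, -0.0840)
α = I⁻¹(τ − ω×Iω) = (0.4286, -0.4300, 0.2444)
new body rate ω' = (-1.3657, -1.0344, -0.0804)
q⊗(0,ω) = (0.9899498, 0.9899498, 0.7778177, -0.6363963)
q' = normalize(q + ½dt·q⊗(0,ω)) = (-0.6659, 0.7449, 0.0310, -0.0254)
p + v·dt = (2.3560, -0.0920, -2.8680)
v' = v + a·dt = (0.8480, 0.1840, 0.5280)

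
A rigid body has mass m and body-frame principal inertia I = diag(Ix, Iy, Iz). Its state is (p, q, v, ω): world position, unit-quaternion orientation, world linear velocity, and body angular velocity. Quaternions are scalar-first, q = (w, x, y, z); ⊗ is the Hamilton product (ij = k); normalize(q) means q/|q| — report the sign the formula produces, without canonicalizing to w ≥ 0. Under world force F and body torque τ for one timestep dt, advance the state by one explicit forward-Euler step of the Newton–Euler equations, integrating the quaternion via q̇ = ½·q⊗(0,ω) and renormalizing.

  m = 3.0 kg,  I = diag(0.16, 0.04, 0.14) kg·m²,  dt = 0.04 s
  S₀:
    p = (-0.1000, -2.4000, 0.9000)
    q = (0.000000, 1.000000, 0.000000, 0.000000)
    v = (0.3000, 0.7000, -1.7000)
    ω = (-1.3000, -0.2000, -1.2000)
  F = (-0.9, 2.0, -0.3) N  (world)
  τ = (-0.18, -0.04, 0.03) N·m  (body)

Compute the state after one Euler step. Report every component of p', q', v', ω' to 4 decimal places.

p' = (-0.0880, -2.3720, 0.8320)
q' = (0.0260, 0.9994, 0.0240, -0.0040)
v' = (0.2880, 0.7267, -1.7040)
ω' = (-1.3510, -0.2712, -1.1825)

ω×(Iω) gyroscopic = (0.0240, 0.0312, -0.0312)
α = I⁻¹(τ − ω×Iω) = (-1.2750, -1.7800, 0.4371)
ω + α·dt = (-1.3510, -0.2712, -1.1825)
Hamilton product q⊗(0,ω) = (1.3000000, 0.0000000, 1.2000000, -0.2000000)
updated quaternion q' = (0.0260, 0.9994, 0.0240, -0.0040)
a = (-0.3000, 0.6667, -0.1000)
p + v·dt = (-0.0880, -2.3720, 0.8320)
v' = v + a·dt = (0.2880, 0.7267, -1.7040)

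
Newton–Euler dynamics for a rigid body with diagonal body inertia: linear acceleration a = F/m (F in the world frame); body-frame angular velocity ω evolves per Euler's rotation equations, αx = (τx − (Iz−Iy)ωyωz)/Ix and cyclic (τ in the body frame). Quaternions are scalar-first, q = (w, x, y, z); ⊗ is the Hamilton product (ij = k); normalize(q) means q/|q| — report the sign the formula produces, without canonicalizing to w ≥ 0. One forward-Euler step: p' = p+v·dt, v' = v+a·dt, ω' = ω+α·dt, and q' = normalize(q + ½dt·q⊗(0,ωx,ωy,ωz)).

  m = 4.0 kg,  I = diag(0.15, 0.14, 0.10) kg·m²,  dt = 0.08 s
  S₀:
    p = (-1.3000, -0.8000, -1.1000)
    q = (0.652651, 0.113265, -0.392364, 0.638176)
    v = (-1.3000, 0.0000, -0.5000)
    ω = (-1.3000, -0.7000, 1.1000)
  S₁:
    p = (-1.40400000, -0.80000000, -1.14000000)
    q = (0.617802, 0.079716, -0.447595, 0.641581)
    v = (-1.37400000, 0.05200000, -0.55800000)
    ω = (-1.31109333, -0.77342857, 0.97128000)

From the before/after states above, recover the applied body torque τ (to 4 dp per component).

τ = (0.0100, -0.2000, -0.1700)

rate change Δω = (-0.01109333, -0.07342857, -0.12872000)
applied torque τ = (0.0100, -0.2000, -0.1700)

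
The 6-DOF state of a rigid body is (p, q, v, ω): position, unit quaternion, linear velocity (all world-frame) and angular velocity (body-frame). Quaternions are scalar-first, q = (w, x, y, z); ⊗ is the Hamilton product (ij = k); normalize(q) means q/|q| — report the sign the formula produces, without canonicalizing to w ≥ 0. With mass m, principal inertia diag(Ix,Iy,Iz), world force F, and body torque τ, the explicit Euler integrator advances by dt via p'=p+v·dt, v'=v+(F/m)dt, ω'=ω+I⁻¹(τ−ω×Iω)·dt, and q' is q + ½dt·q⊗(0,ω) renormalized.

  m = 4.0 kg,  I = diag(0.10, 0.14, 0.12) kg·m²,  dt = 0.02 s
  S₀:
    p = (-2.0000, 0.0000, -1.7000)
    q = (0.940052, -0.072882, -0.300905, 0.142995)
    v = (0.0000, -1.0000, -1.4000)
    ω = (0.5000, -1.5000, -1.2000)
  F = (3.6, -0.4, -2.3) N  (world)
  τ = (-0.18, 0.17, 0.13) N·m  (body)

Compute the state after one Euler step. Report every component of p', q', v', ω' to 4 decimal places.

precession coupling ω×(Iω) = (-0.0360, 0.0120, -0.0300)
α = I⁻¹(τ − ω×Iω) = (-1.4400, 1.1286, 1.3333)
ω' = ω + α·dt = (0.4712, -1.4774, -1.1733)
q⊗(0,ω) = (-0.2433225, 1.0456045, -1.4260389, -0.8682869)
q + ½dt·q⊗(0,ω), renormalized = (0.9374, -0.0624, -0.3151, 0.1343)
p + v·dt = (-2.0000, -0.0200, -1.7280)
v + (F/m)dt = (0.0180, -1.0020, -1.4115)

p' = (-2.0000, -0.0200, -1.7280)
q' = (0.9374, -0.0624, -0.3151, 0.1343)
v' = (0.0180, -1.0020, -1.4115)
ω' = (0.4712, -1.4774, -1.1733)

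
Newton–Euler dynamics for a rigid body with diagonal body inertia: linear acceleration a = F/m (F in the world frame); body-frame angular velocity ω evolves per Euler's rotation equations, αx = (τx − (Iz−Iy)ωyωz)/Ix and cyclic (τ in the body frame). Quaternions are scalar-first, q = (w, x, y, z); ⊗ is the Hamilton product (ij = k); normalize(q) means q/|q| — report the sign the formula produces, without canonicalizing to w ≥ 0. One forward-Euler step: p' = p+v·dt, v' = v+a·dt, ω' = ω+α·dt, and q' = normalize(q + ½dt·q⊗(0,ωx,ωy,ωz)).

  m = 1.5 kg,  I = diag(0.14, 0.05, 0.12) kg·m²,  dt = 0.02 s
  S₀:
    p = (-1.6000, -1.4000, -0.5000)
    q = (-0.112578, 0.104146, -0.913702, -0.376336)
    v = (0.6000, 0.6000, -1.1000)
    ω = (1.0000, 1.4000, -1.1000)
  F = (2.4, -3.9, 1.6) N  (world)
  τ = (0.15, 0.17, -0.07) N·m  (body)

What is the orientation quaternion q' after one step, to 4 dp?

q' = (-0.1049, 0.1183, -0.9177, -0.3644)

2q̇ = q⊗(0,ω) = (0.7610672, 1.4193646, -0.4193846, 1.1833422)
q + ½dt·q⊗(0,ω), renormalized = (-0.1049, 0.1183, -0.9177, -0.3644)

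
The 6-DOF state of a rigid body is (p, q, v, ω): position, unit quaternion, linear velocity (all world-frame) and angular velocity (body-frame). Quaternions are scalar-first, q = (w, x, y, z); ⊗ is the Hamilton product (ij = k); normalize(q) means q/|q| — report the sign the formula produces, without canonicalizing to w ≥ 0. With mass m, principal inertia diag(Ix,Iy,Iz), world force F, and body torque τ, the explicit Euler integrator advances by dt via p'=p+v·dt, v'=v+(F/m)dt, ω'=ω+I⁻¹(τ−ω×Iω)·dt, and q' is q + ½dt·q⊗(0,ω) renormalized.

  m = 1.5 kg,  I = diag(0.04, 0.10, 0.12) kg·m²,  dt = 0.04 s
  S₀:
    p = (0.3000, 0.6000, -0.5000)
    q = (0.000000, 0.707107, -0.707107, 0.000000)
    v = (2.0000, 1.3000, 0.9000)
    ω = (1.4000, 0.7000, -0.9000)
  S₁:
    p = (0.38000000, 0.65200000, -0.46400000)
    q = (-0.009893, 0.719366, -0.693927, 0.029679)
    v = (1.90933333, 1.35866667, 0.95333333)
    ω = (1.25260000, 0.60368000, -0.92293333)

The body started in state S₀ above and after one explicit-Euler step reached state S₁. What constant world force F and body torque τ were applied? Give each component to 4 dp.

v₁ − v₀ = (-0.09066667, 0.05866667, 0.05333333)
applied force F = (-3.4000, 2.2000, 2.0000)
Δω = ω₁−ω₀ = (-0.14740000, -0.09632000, -0.02293333)
gyro term ω₀×Iω₀ = (-0.0126, 0.1008, 0.0588)
I·α + gyro = (-0.1600, -0.1400, -0.0100)

F = (-3.4000, 2.2000, 2.0000)
τ = (-0.1600, -0.1400, -0.0100)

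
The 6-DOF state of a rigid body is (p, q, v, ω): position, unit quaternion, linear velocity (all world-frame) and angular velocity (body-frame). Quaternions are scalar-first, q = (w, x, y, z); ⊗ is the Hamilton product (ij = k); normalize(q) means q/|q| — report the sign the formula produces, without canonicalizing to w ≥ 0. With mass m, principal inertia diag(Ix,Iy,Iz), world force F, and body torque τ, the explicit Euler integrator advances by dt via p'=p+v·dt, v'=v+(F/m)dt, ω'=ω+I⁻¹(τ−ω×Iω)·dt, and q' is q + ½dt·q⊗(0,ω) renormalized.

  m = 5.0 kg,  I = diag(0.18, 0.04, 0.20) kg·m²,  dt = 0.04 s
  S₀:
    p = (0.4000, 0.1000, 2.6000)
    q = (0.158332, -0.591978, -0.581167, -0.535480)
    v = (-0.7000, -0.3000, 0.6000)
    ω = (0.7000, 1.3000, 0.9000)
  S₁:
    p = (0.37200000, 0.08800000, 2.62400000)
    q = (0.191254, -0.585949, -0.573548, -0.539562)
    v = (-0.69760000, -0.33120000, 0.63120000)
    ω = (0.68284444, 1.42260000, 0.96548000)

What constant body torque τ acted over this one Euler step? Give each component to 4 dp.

τ = (0.1100, 0.1100, 0.2000)

rate change Δω = (-0.01715556, 0.12260000, 0.06548000)
I·α + gyro = (0.1100, 0.1100, 0.2000)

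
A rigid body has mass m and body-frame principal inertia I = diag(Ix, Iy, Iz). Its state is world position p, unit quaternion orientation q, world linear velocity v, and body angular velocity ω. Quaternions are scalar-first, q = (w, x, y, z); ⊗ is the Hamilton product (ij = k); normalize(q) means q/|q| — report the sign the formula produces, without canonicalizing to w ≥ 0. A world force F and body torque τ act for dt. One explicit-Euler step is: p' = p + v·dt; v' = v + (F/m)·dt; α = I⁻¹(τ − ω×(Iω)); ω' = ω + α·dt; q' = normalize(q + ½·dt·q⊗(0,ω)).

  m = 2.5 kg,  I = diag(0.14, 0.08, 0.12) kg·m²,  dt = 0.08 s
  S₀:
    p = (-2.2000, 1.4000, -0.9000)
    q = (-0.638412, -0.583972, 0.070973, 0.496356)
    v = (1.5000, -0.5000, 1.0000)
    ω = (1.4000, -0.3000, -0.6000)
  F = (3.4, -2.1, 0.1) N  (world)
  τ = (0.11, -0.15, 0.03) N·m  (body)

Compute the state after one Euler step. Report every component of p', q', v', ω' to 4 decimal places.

p' = (-2.0800, 1.3600, -0.8200)
q' = (-0.5918, -0.6143, 0.0922, 0.5137)
v' = (1.6088, -0.5672, 1.0032)
ω' = (1.4587, -0.4332, -0.5968)

ω×(Iω) gyroscopic = (0.0072, -0.0168, 0.0252)
(τ − ω×Iω)/I = (0.7343, -1.6650, 0.0400)
new body rate ω' = (1.4587, -0.4332, -0.5968)
q⊗(0,ω) = (1.1366663, -0.7874538, 0.5360388, 0.4588766)
q' = normalize(q + ½dt·q⊗(0,ω)) = (-0.5918, -0.6143, 0.0922, 0.5137)
p' = p + v·dt = (-2.0800, 1.3600, -0.8200)
v' = v + a·dt = (1.6088, -0.5672, 1.0032)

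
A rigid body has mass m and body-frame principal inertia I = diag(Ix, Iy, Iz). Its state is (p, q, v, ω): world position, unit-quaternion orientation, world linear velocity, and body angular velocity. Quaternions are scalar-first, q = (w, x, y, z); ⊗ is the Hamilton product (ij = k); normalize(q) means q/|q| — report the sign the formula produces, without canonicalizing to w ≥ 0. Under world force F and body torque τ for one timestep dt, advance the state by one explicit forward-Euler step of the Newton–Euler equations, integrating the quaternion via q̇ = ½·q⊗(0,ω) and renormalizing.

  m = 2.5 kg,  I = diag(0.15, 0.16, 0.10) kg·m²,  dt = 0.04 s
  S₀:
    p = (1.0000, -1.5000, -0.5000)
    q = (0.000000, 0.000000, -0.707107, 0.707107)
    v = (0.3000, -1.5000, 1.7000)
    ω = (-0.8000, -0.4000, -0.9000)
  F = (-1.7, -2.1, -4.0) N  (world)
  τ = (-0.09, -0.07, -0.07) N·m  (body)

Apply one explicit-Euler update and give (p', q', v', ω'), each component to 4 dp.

α = I⁻¹(τ − ω×Iω) = (-0.4560, -0.6625, -0.7320)
new body rate ω' = (-0.8182, -0.4265, -0.9293)
2q̇ = q⊗(0,ω) = (0.3535535, 0.9192391, -0.5656856, -0.5656856)
q' = normalize(q + ½dt·q⊗(0,ω)) = (0.0071, 0.0184, -0.7182, 0.6956)
p' = p + v·dt = (1.0120, -1.5600, -0.4320)
v' = v + a·dt = (0.2728, -1.5336, 1.6360)

p' = (1.0120, -1.5600, -0.4320)
q' = (0.0071, 0.0184, -0.7182, 0.6956)
v' = (0.2728, -1.5336, 1.6360)
ω' = (-0.8182, -0.4265, -0.9293)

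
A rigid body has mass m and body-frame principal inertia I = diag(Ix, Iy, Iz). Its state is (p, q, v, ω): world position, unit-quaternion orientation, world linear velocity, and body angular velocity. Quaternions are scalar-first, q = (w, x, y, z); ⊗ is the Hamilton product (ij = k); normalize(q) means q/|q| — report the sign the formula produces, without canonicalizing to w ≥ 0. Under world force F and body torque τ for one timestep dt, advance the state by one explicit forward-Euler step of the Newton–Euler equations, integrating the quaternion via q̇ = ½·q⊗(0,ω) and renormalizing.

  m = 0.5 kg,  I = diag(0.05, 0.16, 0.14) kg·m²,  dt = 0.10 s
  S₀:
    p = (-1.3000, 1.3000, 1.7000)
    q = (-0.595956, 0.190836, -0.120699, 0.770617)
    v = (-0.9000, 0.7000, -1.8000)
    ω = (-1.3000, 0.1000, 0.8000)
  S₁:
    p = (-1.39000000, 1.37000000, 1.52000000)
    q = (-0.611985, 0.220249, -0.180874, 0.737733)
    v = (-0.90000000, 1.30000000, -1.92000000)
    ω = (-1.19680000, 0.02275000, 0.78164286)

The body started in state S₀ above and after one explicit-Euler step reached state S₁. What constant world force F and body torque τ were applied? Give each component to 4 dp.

F = (0.0000, 3.0000, -0.6000)
τ = (0.0500, -0.0300, -0.0400)

rate change Δω = (0.10320000, -0.07725000, -0.01835714)
precession coupling = (-0.0016, 0.0936, -0.0143)
I·α + gyro = (0.0500, -0.0300, -0.0400)
v₁ − v₀ = (0.00000000, 0.60000000, -0.12000000)
m·(v₁−v₀)/dt = (0.0000, 3.0000, -0.6000)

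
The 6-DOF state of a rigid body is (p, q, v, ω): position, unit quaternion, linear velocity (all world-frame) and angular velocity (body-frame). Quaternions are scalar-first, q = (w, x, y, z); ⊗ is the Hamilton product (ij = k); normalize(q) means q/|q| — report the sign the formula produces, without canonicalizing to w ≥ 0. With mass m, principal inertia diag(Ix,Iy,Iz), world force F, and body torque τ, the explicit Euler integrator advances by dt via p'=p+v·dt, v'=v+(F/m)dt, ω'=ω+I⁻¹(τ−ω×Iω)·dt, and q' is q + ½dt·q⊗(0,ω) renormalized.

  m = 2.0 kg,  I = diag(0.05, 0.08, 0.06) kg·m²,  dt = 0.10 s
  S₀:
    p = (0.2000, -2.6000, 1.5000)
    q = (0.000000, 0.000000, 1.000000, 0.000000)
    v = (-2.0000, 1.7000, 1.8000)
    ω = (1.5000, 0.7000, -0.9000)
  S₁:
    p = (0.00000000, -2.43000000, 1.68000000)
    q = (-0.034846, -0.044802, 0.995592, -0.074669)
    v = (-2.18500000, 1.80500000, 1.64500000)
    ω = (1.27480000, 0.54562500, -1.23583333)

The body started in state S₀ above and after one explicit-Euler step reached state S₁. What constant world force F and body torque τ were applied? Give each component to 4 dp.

v₁ − v₀ = (-0.18500000, 0.10500000, -0.15500000)
applied force F = (-3.7000, 2.1000, -3.1000)
rate change Δω = (-0.22520000, -0.15437500, -0.33583333)
gyro term ω₀×Iω₀ = (0.0126, 0.0135, 0.0315)
applied torque τ = (-0.1000, -0.1100, -0.1700)

F = (-3.7000, 2.1000, -3.1000)
τ = (-0.1000, -0.1100, -0.1700)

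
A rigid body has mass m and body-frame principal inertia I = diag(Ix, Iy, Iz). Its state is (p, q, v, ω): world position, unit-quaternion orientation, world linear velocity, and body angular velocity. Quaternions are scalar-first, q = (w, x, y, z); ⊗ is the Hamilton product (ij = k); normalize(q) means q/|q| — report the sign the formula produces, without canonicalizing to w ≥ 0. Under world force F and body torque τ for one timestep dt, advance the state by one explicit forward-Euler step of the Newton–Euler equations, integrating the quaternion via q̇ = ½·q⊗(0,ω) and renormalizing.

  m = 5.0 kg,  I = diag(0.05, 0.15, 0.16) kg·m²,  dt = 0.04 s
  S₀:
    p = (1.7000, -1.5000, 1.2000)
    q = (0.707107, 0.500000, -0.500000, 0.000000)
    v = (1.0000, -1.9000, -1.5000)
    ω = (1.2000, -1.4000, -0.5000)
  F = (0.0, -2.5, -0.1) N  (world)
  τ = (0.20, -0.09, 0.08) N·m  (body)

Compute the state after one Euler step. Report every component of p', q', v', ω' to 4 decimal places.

(τ − ω×Iω)/I = (3.8600, -1.0400, 1.5500)
ω + α·dt = (1.3544, -1.4416, -0.4380)
q⊗(0,ω) = (-1.3000000, 1.0985284, -0.7399498, -0.4535535)
updated quaternion q' = (0.6806, 0.5216, -0.5144, -0.0091)
new position p' = (1.7400, -1.5760, 1.1400)
new velocity v' = (1.0000, -1.9200, -1.5008)

p' = (1.7400, -1.5760, 1.1400)
q' = (0.6806, 0.5216, -0.5144, -0.0091)
v' = (1.0000, -1.9200, -1.5008)
ω' = (1.3544, -1.4416, -0.4380)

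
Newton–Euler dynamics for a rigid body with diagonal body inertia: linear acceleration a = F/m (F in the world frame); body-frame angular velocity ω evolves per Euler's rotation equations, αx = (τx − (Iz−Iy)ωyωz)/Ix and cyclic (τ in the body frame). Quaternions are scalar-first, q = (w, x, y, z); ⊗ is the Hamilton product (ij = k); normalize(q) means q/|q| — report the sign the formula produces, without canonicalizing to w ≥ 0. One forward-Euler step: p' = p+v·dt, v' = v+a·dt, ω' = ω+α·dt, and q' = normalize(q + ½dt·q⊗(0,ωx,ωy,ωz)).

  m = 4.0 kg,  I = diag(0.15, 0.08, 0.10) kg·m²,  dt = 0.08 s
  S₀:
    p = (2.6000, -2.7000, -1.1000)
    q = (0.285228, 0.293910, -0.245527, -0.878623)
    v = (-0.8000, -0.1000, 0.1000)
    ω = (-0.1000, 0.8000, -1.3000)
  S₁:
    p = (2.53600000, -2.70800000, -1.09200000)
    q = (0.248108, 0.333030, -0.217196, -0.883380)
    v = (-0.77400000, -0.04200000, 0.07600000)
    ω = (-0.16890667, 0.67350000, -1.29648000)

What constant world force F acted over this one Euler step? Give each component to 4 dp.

F = (1.3000, 2.9000, -1.2000)

velocity change Δv = (0.02600000, 0.05800000, -0.02400000)
F = m·Δv/dt = (1.3000, 2.9000, -1.2000)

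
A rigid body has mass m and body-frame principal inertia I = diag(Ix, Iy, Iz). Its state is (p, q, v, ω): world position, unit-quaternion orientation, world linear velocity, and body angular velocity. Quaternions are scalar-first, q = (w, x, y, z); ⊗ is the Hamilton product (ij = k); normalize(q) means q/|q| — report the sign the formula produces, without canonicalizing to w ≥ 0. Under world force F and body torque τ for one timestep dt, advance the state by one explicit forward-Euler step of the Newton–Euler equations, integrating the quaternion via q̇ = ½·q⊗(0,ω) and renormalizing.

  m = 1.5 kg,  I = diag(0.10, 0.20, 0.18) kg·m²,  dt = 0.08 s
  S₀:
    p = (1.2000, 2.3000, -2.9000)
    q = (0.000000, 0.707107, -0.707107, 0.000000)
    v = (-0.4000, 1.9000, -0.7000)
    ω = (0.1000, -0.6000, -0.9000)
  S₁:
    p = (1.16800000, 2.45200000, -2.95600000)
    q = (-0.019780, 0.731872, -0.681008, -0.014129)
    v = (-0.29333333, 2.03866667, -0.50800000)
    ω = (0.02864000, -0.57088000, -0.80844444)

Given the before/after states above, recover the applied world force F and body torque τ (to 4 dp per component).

F = (2.0000, 2.6000, 3.6000)
τ = (-0.1000, 0.0800, 0.2000)

v₁ − v₀ = (0.10666667, 0.13866667, 0.19200000)
F = m·Δv/dt = (2.0000, 2.6000, 3.6000)
rate change Δω = (-0.07136000, 0.02912000, 0.09155556)
precession coupling = (-0.0108, 0.0072, -0.0060)
applied torque τ = (-0.1000, 0.0800, 0.2000)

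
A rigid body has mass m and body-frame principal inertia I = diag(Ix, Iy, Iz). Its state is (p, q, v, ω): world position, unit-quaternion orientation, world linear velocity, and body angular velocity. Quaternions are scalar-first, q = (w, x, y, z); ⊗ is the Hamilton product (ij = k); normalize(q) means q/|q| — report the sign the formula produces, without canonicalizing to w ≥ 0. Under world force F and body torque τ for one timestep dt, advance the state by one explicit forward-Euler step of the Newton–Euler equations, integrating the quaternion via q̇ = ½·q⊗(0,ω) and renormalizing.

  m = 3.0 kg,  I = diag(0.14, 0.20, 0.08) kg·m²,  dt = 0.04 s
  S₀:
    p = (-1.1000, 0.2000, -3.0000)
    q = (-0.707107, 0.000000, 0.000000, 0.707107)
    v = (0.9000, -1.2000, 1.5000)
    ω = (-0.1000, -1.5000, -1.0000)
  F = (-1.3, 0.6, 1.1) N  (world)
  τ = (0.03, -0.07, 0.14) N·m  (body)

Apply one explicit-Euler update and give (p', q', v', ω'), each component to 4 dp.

a = F/m = (-0.4333, 0.2000, 0.3667)
new position p' = (-1.0640, 0.1520, -2.9400)
new velocity v' = (0.8827, -1.1920, 1.5147)
angular accel α = (1.5000, -0.3800, 1.6375)
ω + α·dt = (-0.0400, -1.5152, -0.9345)
Hamilton product q⊗(0,ω) = (0.7071070, 1.1313712, 0.9899498, 0.7071070)
updated quaternion q' = (-0.6925, 0.0226, 0.0198, 0.7208)

p' = (-1.0640, 0.1520, -2.9400)
q' = (-0.6925, 0.0226, 0.0198, 0.7208)
v' = (0.8827, -1.1920, 1.5147)
ω' = (-0.0400, -1.5152, -0.9345)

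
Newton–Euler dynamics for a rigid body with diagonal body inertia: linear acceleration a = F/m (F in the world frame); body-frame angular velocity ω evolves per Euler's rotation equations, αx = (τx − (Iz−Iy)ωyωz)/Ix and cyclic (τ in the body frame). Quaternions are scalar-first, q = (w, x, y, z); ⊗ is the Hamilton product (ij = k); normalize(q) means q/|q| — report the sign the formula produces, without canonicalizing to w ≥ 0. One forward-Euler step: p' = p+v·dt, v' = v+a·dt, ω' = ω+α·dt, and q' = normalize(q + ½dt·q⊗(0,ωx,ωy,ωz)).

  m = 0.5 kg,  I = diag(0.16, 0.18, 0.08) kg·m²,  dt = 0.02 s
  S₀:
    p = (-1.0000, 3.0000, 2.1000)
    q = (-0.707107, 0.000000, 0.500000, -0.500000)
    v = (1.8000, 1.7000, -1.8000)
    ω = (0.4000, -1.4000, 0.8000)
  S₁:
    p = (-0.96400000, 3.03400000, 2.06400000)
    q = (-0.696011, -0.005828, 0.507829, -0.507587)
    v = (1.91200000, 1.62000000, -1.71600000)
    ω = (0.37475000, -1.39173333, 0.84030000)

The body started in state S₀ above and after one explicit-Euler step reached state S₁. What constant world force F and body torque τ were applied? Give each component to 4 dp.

F = (2.8000, -2.0000, 2.1000)
τ = (-0.0900, 0.1000, 0.1500)

ω₁ − ω₀ = (-0.02525000, 0.00826667, 0.04030000)
gyro term ω₀×Iω₀ = (0.1120, 0.0256, -0.0112)
τ = I·(Δω/dt) + ω₀×(Iω₀) = (-0.0900, 0.1000, 0.1500)
v₁ − v₀ = (0.11200000, -0.08000000, 0.08400000)
F = m·Δv/dt = (2.8000, -2.0000, 2.1000)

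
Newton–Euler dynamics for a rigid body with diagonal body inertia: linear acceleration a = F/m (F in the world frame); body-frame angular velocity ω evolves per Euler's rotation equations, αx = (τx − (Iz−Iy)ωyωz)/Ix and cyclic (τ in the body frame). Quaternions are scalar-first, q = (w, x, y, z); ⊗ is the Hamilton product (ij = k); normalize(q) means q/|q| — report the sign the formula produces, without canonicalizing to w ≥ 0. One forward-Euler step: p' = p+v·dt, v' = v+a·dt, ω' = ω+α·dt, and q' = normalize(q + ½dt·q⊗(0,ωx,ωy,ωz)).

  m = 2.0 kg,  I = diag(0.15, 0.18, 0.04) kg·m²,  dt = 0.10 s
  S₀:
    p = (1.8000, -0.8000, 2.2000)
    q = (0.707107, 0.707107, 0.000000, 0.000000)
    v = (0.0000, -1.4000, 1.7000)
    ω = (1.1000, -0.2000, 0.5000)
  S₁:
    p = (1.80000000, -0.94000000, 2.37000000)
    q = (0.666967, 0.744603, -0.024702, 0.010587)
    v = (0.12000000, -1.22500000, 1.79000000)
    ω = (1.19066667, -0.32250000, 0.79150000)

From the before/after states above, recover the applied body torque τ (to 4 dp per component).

τ = (0.1500, -0.1600, 0.1100)

ω₁ − ω₀ = (0.09066667, -0.12250000, 0.29150000)
ω₀×(Iω₀) = (0.0140, 0.0605, -0.0066)
applied torque τ = (0.1500, -0.1600, 0.1100)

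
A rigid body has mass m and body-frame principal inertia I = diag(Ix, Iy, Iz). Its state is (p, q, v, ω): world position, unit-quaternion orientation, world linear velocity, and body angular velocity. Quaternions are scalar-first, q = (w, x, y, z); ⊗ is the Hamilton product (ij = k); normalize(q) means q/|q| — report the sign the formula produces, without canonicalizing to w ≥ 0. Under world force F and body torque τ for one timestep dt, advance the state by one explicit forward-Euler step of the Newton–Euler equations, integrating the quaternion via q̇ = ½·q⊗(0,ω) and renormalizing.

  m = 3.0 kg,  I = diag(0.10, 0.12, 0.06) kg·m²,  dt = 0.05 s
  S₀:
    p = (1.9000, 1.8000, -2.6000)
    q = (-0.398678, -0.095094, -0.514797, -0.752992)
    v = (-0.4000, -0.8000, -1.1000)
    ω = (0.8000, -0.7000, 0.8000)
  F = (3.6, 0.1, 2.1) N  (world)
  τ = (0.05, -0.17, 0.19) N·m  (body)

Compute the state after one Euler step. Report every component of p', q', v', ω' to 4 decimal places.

p + v·dt = (1.8800, 1.7600, -2.6550)
v + (F/m)dt = (-0.3400, -0.7983, -1.0650)
precession coupling ω×(Iω) = (0.0336, 0.0256, -0.0112)
α = I⁻¹(τ − ω×Iω) = (0.1640, -1.6300, 3.3533)
ω' = ω + α·dt = (0.8082, -0.7815, 0.9677)
Hamilton product q⊗(0,ω) = (0.3181109, -1.2578744, -0.2472438, 0.1594610)
q + ½dt·q⊗(0,ω), renormalized = (-0.3905, -0.1265, -0.5207, -0.7486)

p' = (1.8800, 1.7600, -2.6550)
q' = (-0.3905, -0.1265, -0.5207, -0.7486)
v' = (-0.3400, -0.7983, -1.0650)
ω' = (0.8082, -0.7815, 0.9677)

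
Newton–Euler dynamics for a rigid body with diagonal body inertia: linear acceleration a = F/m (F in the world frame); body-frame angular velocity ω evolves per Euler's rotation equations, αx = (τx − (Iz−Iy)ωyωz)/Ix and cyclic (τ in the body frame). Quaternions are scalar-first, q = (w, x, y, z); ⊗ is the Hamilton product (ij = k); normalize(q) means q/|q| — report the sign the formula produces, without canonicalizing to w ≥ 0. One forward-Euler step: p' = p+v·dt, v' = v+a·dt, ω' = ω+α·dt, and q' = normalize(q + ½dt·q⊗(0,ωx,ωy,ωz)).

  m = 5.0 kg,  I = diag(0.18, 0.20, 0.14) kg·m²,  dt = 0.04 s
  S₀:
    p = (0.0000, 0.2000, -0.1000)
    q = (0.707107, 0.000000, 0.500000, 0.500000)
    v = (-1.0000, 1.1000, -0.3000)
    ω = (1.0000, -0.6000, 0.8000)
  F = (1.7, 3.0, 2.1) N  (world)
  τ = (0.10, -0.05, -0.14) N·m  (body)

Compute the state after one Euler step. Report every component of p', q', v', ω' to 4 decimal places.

(τ − ω×Iω)/I = (0.3956, -0.4100, -0.9143)
ω' = ω + α·dt = (1.0158, -0.6164, 0.7634)
q⊗(0,ω) = (-0.1000000, 1.4071070, 0.0757358, 0.0656856)
q' = normalize(q + ½dt·q⊗(0,ω)) = (0.7048, 0.0281, 0.5013, 0.5011)
linear accel F/m = (0.3400, 0.6000, 0.4200)
new position p' = (-0.0400, 0.2440, -0.1120)
new velocity v' = (-0.9864, 1.1240, -0.2832)

p' = (-0.0400, 0.2440, -0.1120)
q' = (0.7048, 0.0281, 0.5013, 0.5011)
v' = (-0.9864, 1.1240, -0.2832)
ω' = (1.0158, -0.6164, 0.7634)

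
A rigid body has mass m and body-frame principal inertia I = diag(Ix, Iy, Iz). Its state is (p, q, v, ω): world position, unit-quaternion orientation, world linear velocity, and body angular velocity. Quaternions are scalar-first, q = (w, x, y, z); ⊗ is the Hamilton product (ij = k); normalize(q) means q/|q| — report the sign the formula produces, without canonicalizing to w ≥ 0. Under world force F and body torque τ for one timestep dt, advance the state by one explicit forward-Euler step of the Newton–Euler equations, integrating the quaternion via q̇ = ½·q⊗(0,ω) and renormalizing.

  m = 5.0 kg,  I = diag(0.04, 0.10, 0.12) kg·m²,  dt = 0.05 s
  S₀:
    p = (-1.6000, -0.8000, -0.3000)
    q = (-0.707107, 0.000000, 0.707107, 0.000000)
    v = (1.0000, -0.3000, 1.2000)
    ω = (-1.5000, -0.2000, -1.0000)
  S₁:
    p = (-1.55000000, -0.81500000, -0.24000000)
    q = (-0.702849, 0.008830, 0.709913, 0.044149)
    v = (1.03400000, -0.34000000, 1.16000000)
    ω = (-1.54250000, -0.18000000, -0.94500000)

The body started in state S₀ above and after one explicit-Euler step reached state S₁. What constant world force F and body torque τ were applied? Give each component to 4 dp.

F = (3.4000, -4.0000, -4.0000)
τ = (-0.0300, -0.0800, 0.1500)

v₁ − v₀ = (0.03400000, -0.04000000, -0.04000000)
m·(v₁−v₀)/dt = (3.4000, -4.0000, -4.0000)
Δω = ω₁−ω₀ = (-0.04250000, 0.02000000, 0.05500000)
τ = I·(Δω/dt) + ω₀×(Iω₀) = (-0.0300, -0.0800, 0.1500)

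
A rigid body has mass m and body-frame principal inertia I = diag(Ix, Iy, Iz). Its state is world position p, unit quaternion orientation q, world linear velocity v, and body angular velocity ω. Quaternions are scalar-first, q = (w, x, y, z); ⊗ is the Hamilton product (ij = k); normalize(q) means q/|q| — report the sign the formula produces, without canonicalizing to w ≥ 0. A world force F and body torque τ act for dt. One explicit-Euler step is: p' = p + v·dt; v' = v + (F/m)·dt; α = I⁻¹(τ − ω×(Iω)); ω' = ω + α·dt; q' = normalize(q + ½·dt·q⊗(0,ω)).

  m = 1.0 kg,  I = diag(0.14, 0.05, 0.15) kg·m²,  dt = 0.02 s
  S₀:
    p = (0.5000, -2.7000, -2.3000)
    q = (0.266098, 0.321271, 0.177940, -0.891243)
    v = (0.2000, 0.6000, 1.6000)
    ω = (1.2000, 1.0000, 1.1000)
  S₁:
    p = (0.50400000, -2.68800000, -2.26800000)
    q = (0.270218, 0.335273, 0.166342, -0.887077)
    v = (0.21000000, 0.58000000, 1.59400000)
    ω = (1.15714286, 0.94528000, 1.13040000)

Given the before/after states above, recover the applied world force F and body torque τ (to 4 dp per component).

F = (0.5000, -1.0000, -0.3000)
τ = (-0.1900, -0.1500, 0.1200)

v₁ − v₀ = (0.01000000, -0.02000000, -0.00600000)
F = m·Δv/dt = (0.5000, -1.0000, -0.3000)
Δω = ω₁−ω₀ = (-0.04285714, -0.05472000, 0.03040000)
gyro term ω₀×Iω₀ = (0.1100, -0.0132, -0.1080)
applied torque τ = (-0.1900, -0.1500, 0.1200)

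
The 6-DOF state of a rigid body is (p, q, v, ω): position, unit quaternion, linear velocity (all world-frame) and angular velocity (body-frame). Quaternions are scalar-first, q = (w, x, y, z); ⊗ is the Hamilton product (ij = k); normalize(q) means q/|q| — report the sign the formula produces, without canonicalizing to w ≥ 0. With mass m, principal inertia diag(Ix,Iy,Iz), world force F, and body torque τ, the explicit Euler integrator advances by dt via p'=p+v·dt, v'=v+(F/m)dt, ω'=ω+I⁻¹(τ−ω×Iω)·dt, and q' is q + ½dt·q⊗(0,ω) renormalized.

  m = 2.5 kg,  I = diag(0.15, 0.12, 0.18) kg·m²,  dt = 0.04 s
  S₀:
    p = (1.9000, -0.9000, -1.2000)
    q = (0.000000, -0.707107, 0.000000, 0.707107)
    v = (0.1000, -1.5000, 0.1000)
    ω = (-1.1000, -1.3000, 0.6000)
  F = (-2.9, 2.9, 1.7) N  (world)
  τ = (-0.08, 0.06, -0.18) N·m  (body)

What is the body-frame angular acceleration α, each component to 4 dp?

precession coupling ω×(Iω) = (-0.0468, 0.0198, -0.0429)
angular accel α = (-0.2213, 0.3350, -0.7617)

α = (-0.2213, 0.3350, -0.7617)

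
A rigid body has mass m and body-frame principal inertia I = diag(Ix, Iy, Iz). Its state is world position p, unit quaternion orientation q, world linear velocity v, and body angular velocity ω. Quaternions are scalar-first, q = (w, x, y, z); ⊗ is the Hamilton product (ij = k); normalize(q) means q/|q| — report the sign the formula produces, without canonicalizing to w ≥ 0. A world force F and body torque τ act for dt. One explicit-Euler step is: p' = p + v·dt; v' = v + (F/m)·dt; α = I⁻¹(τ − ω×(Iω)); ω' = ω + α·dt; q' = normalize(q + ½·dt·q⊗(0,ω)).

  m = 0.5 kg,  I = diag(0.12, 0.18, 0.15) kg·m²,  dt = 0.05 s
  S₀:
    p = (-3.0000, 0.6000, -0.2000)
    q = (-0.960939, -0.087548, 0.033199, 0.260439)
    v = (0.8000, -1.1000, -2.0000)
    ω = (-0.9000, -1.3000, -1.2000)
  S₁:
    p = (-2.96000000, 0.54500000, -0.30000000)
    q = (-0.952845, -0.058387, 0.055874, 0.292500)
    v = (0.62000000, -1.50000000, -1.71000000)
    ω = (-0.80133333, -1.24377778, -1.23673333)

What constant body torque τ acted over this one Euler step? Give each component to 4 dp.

τ = (0.1900, 0.1700, -0.0400)

rate change Δω = (0.09866667, 0.05622222, -0.03673333)
ω₀×(Iω₀) = (-0.0468, -0.0324, 0.0702)
I·α + gyro = (0.1900, 0.1700, -0.0400)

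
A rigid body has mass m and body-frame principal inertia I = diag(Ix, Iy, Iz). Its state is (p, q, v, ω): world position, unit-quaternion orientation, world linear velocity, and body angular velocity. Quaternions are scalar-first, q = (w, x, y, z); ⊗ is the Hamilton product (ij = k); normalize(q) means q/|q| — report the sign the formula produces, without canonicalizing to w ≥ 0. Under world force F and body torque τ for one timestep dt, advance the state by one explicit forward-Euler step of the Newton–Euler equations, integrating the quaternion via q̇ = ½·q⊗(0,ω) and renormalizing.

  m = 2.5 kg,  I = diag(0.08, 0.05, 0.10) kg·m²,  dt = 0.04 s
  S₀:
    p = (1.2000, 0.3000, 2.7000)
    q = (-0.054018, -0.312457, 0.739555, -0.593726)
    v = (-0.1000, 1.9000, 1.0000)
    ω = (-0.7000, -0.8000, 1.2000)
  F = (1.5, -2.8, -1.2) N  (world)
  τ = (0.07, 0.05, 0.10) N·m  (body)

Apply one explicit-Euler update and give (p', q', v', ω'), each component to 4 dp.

angular accel α = (1.4750, 0.6640, 1.1680)
new body rate ω' = (-0.6410, -0.7734, 1.2467)
q⊗(0,ω) = (1.0853953, 0.4502978, 0.8337710, 0.7028325)
q' = normalize(q + ½dt·q⊗(0,ω)) = (-0.0323, -0.3033, 0.7558, -0.5794)
p + v·dt = (1.1960, 0.3760, 2.7400)
v + (F/m)dt = (-0.0760, 1.8552, 0.9808)

p' = (1.1960, 0.3760, 2.7400)
q' = (-0.0323, -0.3033, 0.7558, -0.5794)
v' = (-0.0760, 1.8552, 0.9808)
ω' = (-0.6410, -0.7734, 1.2467)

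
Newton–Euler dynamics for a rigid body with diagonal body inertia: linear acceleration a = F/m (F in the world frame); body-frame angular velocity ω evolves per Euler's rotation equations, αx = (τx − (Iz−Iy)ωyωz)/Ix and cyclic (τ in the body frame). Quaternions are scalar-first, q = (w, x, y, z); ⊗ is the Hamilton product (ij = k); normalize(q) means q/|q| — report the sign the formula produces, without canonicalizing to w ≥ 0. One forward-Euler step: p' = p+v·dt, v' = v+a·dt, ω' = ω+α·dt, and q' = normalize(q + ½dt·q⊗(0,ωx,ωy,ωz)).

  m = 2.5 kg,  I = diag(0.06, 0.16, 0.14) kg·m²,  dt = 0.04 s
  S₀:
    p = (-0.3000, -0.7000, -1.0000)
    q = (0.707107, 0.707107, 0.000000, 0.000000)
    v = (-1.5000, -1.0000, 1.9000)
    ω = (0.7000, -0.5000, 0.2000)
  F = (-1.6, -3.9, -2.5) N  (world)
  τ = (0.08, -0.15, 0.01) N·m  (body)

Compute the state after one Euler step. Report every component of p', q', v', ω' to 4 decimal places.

p' = (-0.3600, -0.7400, -0.9240)
q' = (0.6971, 0.7169, -0.0099, -0.0042)
v' = (-1.5256, -1.0624, 1.8600)
ω' = (0.7520, -0.5347, 0.2129)

a = (-0.6400, -1.5600, -1.0000)
p' = p + v·dt = (-0.3600, -0.7400, -0.9240)
v' = v + a·dt = (-1.5256, -1.0624, 1.8600)
(τ − ω×Iω)/I = (1.3000, -0.8675, 0.3214)
new body rate ω' = (0.7520, -0.5347, 0.2129)
Hamilton product q⊗(0,ω) = (-0.4949749, 0.4949749, -0.4949749, -0.2121321)
q + ½dt·q⊗(0,ω), renormalized = (0.6971, 0.7169, -0.0099, -0.0042)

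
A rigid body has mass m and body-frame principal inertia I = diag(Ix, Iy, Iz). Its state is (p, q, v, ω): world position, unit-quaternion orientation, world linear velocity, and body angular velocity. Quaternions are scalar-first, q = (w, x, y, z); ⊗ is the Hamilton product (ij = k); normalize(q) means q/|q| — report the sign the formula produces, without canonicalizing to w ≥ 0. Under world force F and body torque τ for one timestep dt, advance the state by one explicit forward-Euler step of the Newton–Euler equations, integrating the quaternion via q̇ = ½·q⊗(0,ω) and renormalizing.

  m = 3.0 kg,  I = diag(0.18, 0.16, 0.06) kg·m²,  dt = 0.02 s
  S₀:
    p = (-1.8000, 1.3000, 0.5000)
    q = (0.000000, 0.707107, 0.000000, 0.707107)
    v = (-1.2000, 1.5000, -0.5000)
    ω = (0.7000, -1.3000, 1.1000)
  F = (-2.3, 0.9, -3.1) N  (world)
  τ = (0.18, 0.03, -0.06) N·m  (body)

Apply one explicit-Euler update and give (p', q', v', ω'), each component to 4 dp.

a = F/m = (-0.7667, 0.3000, -1.0333)
p + v·dt = (-1.8240, 1.3300, 0.4900)
new velocity v' = (-1.2153, 1.5060, -0.5207)
α = I⁻¹(τ − ω×Iω) = (0.2056, -0.3900, -1.3033)
ω + α·dt = (0.7041, -1.3078, 1.0739)
q⊗(0,ω) = (-1.2727926, 0.9192391, -0.2828428, -0.9192391)
updated quaternion q' = (-0.0127, 0.7162, -0.0028, 0.6978)

p' = (-1.8240, 1.3300, 0.4900)
q' = (-0.0127, 0.7162, -0.0028, 0.6978)
v' = (-1.2153, 1.5060, -0.5207)
ω' = (0.7041, -1.3078, 1.0739)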